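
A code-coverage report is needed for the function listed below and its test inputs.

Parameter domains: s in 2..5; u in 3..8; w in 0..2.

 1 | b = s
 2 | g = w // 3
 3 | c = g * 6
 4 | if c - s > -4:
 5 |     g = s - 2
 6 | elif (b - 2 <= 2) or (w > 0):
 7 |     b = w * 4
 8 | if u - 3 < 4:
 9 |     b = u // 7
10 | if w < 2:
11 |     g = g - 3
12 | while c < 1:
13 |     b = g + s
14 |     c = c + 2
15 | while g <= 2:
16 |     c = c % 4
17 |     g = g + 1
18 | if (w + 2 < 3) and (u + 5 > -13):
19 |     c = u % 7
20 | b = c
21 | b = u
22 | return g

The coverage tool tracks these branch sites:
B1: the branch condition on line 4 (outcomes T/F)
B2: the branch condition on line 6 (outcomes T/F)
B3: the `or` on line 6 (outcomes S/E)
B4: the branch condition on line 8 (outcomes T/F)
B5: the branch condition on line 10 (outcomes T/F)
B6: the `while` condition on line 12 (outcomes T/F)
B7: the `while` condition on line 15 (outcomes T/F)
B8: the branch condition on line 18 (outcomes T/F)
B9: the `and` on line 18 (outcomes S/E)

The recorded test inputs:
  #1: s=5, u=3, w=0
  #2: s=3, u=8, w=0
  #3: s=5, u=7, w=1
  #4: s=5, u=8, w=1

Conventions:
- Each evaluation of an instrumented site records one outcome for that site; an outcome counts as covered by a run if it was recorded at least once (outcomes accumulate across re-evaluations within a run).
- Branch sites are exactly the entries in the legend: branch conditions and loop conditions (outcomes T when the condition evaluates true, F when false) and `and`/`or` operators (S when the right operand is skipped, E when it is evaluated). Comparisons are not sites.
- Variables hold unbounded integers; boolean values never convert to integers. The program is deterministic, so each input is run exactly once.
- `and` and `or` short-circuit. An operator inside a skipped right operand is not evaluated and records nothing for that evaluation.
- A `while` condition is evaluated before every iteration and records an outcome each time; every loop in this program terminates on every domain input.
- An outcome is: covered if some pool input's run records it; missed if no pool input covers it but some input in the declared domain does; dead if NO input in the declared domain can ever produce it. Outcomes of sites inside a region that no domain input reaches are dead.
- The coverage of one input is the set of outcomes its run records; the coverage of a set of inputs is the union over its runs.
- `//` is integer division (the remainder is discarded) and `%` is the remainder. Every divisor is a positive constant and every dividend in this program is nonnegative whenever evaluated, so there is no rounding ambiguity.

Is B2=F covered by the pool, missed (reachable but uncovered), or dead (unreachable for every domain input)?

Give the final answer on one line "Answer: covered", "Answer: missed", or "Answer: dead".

B2=F is recorded by pool input(s) 1 -> covered

Answer: covered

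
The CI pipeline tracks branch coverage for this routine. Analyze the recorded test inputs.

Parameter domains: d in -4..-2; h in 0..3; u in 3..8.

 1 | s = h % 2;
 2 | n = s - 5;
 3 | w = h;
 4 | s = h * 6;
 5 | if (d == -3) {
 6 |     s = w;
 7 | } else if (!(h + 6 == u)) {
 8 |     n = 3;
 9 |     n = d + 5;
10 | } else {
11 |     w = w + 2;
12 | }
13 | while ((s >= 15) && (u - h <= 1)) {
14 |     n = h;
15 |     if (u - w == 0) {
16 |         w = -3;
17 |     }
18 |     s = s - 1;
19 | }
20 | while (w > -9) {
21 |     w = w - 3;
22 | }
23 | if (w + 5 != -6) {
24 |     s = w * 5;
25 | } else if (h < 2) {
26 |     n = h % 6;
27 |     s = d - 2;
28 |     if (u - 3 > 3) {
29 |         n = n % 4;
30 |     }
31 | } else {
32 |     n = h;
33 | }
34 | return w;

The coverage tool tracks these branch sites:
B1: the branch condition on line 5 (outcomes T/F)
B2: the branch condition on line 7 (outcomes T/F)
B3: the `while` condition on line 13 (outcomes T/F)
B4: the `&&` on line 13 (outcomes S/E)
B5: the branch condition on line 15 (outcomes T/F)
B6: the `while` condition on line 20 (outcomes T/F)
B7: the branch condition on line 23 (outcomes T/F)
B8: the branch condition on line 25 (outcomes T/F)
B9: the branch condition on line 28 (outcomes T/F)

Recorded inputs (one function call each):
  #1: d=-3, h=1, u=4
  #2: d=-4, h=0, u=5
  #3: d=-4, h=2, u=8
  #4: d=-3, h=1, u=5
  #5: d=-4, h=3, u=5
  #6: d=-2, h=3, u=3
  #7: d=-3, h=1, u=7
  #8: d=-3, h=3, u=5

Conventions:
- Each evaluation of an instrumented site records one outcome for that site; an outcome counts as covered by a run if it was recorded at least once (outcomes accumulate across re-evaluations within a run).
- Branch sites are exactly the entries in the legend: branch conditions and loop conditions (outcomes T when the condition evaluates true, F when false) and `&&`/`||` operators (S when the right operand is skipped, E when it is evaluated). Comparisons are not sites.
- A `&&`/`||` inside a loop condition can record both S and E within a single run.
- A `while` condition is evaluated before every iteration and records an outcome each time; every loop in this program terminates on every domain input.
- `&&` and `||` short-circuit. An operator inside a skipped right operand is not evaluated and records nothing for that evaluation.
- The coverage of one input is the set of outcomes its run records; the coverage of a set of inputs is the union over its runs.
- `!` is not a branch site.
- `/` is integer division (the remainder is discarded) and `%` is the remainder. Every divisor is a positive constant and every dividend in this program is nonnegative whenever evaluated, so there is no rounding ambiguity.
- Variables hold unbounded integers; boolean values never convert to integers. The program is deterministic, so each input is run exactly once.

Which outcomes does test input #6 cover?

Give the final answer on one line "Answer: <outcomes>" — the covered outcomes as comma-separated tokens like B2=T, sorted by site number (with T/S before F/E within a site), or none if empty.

Running input #6 (d=-2, h=3, u=3), event by event:
  B1->F, B2->T, B4->E, B3->T, B5->T, B4->E, B3->T, B5->F, B4->E, B3->T
  B5->F, B4->E, B3->T, B5->F, B4->S, B3->F, B6->T, B6->T, B6->F, B7->T
deduplicating events, the covered set is: B1=F, B2=T, B3=T, B3=F, B4=S, B4=E, B5=T, B5=F, B6=T, B6=F, B7=T

Answer: B1=F, B2=T, B3=T, B3=F, B4=S, B4=E, B5=T, B5=F, B6=T, B6=F, B7=T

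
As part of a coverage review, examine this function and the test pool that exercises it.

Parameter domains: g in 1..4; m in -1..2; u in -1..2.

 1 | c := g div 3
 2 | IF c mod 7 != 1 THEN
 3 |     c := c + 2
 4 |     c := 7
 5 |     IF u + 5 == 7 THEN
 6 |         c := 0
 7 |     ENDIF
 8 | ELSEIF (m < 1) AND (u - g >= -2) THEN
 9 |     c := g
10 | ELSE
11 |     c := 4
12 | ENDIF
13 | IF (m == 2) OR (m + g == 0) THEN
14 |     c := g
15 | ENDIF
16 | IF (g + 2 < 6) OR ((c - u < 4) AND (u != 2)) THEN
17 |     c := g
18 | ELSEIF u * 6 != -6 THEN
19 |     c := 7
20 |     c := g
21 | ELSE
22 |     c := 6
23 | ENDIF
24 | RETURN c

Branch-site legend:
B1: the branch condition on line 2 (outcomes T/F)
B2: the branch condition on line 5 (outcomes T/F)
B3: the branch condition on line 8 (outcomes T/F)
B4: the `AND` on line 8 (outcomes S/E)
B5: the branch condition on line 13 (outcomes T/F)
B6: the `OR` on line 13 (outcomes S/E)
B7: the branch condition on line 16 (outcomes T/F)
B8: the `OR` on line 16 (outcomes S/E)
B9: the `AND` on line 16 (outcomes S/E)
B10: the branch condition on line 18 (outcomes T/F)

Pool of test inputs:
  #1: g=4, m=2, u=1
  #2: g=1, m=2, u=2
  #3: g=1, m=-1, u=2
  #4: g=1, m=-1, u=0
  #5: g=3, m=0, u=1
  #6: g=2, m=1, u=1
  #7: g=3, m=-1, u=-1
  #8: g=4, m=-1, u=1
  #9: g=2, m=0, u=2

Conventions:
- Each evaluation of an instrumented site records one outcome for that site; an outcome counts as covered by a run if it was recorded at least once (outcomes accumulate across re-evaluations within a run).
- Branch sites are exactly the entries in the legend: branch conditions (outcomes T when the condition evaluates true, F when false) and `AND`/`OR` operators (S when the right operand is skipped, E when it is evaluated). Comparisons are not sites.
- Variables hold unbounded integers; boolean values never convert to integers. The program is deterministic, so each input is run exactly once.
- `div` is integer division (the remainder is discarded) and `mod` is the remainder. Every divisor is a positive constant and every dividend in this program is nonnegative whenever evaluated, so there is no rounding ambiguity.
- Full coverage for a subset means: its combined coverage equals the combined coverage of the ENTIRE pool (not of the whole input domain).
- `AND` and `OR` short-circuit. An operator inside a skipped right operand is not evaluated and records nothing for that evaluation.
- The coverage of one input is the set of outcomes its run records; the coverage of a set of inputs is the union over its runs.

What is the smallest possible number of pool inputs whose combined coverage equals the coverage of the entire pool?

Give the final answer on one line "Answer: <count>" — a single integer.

input #1, g=4, m=2, u=1: events B1->F, B4->S, B3->F, B6->S, B5->T, B8->E, B9->E, B7->T; outcomes B1=F, B3=F, B4=S, B5=T, B6=S, B7=T, B8=E, B9=E
input #2, g=1, m=2, u=2: events B1->T, B2->T, B6->S, B5->T, B8->S, B7->T; outcomes B1=T, B2=T, B5=T, B6=S, B7=T, B8=S
input #3, g=1, m=-1, u=2: events B1->T, B2->T, B6->E, B5->T, B8->S, B7->T; outcomes B1=T, B2=T, B5=T, B6=E, B7=T, B8=S
input #4, g=1, m=-1, u=0: events B1->T, B2->F, B6->E, B5->T, B8->S, B7->T; outcomes B1=T, B2=F, B5=T, B6=E, B7=T, B8=S
input #5, g=3, m=0, u=1: events B1->F, B4->E, B3->T, B6->E, B5->F, B8->S, B7->T; outcomes B1=F, B3=T, B4=E, B5=F, B6=E, B7=T, B8=S
input #6, g=2, m=1, u=1: events B1->T, B2->F, B6->E, B5->F, B8->S, B7->T; outcomes B1=T, B2=F, B5=F, B6=E, B7=T, B8=S
input #7, g=3, m=-1, u=-1: events B1->F, B4->E, B3->F, B6->E, B5->F, B8->S, B7->T; outcomes B1=F, B3=F, B4=E, B5=F, B6=E, B7=T, B8=S
input #8, g=4, m=-1, u=1: events B1->F, B4->E, B3->F, B6->E, B5->F, B8->E, B9->E, B7->T; outcomes B1=F, B3=F, B4=E, B5=F, B6=E, B7=T, B8=E, B9=E
input #9, g=2, m=0, u=2: events B1->T, B2->T, B6->E, B5->F, B8->S, B7->T; outcomes B1=T, B2=T, B5=F, B6=E, B7=T, B8=S
together the pool reaches 16 outcomes: B1=T, B1=F, B2=T, B2=F, B3=T, B3=F, B4=S, B4=E, B5=T, B5=F, B6=S, B6=E, B7=T, B8=S, B8=E, B9=E
no size-1 subset reaches all 16 outcomes (best union: 8/16)
no size-2 subset reaches all 16 outcomes (best union: 13/16)
no size-3 subset reaches all 16 outcomes (best union: 15/16)
the canonical winner is {1, 2, 4, 5}: size 4, full 16-outcome coverage, earliest index list among size-4 covers

Answer: 4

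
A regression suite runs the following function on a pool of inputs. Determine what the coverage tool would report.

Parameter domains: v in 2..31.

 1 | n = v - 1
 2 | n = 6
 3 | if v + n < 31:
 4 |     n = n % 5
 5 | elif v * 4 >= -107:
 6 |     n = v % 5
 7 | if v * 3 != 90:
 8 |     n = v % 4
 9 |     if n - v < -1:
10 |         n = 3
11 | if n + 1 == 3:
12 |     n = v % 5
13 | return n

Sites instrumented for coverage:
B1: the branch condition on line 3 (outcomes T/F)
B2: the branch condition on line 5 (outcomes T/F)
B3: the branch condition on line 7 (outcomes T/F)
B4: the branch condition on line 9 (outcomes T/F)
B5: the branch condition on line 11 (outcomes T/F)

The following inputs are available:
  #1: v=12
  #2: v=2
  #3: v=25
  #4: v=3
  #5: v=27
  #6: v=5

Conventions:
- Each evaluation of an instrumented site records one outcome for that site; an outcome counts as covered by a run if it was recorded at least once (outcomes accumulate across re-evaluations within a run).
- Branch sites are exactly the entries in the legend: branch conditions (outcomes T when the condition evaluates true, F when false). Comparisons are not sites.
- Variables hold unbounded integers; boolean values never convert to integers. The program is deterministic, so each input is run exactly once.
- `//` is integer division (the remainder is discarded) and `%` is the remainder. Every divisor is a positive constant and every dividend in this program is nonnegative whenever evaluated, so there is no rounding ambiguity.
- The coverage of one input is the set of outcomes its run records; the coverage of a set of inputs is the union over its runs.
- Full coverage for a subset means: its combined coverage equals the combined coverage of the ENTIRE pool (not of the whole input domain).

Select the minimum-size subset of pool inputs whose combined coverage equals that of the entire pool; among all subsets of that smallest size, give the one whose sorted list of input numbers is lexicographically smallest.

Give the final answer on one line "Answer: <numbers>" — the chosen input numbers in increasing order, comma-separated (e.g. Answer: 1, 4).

input #1, v=12: events B1->T, B3->T, B4->T, B5->F; outcomes B1=T, B3=T, B4=T, B5=F
input #2, v=2: events B1->T, B3->T, B4->F, B5->T; outcomes B1=T, B3=T, B4=F, B5=T
input #3, v=25: events B1->F, B2->T, B3->T, B4->T, B5->F; outcomes B1=F, B2=T, B3=T, B4=T, B5=F
input #4, v=3: events B1->T, B3->T, B4->F, B5->F; outcomes B1=T, B3=T, B4=F, B5=F
input #5, v=27: events B1->F, B2->T, B3->T, B4->T, B5->F; outcomes B1=F, B2=T, B3=T, B4=T, B5=F
input #6, v=5: events B1->T, B3->T, B4->T, B5->F; outcomes B1=T, B3=T, B4=T, B5=F
together the pool reaches 8 outcomes: B1=T, B1=F, B2=T, B3=T, B4=T, B4=F, B5=T, B5=F
no size-1 subset reaches all 8 outcomes (best union: 5/8)
size 2: inputs {2, 3} cover all 8 outcomes, and no lexicographically smaller subset of this size does

Answer: 2, 3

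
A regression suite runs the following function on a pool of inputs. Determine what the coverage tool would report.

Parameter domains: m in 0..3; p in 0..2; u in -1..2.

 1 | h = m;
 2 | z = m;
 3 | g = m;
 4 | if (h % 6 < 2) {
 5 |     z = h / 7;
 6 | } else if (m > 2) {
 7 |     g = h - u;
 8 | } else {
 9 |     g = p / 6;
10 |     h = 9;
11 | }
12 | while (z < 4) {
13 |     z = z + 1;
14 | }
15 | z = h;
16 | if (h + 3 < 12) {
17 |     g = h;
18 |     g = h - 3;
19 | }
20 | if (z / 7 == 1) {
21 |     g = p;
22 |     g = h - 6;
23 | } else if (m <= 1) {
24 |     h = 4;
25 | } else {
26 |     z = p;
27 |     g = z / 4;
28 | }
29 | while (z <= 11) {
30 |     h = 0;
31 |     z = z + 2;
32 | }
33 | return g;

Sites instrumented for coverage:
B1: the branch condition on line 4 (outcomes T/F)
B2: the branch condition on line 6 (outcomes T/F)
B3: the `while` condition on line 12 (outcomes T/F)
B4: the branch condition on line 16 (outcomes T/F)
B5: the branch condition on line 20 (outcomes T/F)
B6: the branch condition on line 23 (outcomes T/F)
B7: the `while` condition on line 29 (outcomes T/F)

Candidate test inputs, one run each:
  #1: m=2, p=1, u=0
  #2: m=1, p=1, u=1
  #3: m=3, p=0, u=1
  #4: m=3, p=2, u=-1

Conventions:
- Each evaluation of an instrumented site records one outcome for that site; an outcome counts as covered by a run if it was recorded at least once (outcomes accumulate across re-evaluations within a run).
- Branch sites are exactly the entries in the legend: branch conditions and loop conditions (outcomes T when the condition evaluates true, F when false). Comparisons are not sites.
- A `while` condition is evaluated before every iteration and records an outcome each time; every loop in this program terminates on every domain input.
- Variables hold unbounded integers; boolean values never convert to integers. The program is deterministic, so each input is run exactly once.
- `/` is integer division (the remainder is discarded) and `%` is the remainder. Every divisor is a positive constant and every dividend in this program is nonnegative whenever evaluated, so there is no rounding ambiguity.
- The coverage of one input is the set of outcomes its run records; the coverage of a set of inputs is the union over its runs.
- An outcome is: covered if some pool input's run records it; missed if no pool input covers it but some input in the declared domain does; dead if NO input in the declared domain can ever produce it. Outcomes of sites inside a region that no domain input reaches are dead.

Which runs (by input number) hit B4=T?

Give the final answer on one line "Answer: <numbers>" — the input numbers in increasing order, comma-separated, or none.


input #1 (m=2, p=1, u=0): does not produce B4=T
input #2 (m=1, p=1, u=1): produces B4=T
input #3 (m=3, p=0, u=1): produces B4=T
input #4 (m=3, p=2, u=-1): produces B4=T
Answer: 2, 3, 4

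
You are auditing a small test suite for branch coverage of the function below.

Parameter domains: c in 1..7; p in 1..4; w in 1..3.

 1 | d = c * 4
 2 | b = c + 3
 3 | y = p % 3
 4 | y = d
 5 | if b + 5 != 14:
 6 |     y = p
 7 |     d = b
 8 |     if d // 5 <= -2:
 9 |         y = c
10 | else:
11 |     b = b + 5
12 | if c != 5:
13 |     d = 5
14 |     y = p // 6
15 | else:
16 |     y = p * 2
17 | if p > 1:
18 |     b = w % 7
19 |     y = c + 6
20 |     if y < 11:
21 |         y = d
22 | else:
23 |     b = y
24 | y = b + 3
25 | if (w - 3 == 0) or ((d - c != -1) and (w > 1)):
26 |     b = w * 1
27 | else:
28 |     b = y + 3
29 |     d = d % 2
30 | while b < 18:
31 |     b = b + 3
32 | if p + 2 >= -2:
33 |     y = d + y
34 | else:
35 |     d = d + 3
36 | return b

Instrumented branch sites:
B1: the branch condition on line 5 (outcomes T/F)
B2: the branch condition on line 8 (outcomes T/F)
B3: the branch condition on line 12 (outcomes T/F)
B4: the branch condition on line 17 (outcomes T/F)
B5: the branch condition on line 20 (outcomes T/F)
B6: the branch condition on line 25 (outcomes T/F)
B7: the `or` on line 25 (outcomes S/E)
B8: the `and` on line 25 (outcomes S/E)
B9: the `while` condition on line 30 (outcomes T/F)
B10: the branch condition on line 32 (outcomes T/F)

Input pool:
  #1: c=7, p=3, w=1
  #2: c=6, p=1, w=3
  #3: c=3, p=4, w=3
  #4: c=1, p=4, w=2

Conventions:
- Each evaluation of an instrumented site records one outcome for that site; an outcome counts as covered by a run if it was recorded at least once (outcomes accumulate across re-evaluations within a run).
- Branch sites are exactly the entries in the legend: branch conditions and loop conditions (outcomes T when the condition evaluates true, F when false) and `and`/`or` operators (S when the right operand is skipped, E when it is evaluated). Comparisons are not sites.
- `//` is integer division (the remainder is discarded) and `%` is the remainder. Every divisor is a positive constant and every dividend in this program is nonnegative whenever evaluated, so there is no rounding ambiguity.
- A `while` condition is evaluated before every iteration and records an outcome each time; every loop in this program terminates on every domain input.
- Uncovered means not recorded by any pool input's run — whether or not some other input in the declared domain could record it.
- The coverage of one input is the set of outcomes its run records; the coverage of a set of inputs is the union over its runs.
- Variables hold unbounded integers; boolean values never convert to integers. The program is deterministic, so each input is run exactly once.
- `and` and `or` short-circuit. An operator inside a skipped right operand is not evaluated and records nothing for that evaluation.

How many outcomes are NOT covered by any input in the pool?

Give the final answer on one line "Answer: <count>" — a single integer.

run #1 (c=7, p=3, w=1) records B1=T, B2=F, B3=T, B4=T, B5=F, B6=F, B7=E, B8=E, B9=T, B9=F, B10=T
run #2 (c=6, p=1, w=3) records B1=F, B3=T, B4=F, B6=T, B7=S, B9=T, B9=F, B10=T
run #3 (c=3, p=4, w=3) records B1=T, B2=F, B3=T, B4=T, B5=T, B6=T, B7=S, B9=T, B9=F, B10=T
run #4 (c=1, p=4, w=2) records B1=T, B2=F, B3=T, B4=T, B5=T, B6=T, B7=E, B8=E, B9=T, B9=F, B10=T
union over the pool: B1=T, B1=F, B2=F, B3=T, B4=T, B4=F, B5=T, B5=F, B6=T, B6=F, B7=S, B7=E, B8=E, B9=T, B9=F, B10=T
uncovered (4 of 20): B2=T, B3=F, B8=S, B10=F

Answer: 4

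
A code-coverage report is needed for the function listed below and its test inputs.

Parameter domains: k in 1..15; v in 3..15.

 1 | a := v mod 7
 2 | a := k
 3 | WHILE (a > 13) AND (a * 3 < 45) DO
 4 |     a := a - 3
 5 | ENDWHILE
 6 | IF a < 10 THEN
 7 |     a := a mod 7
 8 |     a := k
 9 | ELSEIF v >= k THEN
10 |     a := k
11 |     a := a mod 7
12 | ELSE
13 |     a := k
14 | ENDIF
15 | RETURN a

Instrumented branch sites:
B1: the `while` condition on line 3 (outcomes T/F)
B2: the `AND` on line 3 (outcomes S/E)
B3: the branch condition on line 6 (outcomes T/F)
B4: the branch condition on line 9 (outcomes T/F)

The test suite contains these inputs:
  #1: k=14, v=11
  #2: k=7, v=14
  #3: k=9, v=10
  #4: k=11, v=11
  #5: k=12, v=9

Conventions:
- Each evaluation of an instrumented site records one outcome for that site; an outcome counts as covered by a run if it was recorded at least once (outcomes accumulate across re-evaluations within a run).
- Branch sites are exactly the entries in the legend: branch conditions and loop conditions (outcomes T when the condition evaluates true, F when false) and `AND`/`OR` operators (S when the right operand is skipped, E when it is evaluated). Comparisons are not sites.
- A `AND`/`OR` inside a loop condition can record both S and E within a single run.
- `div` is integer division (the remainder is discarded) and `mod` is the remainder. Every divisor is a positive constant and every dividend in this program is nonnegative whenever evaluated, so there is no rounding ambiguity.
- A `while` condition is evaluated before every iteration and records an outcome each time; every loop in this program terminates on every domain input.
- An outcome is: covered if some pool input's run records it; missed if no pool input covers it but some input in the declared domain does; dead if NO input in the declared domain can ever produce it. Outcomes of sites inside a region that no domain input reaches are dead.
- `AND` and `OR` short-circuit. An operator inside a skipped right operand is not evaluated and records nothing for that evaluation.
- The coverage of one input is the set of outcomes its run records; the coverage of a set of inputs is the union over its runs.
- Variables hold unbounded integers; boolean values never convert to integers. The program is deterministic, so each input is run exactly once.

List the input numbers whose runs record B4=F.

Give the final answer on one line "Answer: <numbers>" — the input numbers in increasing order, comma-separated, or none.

input #1 (k=14, v=11): produces B4=F
input #2 (k=7, v=14): does not produce B4=F
input #3 (k=9, v=10): does not produce B4=F
input #4 (k=11, v=11): does not produce B4=F
input #5 (k=12, v=9): produces B4=F

Answer: 1, 5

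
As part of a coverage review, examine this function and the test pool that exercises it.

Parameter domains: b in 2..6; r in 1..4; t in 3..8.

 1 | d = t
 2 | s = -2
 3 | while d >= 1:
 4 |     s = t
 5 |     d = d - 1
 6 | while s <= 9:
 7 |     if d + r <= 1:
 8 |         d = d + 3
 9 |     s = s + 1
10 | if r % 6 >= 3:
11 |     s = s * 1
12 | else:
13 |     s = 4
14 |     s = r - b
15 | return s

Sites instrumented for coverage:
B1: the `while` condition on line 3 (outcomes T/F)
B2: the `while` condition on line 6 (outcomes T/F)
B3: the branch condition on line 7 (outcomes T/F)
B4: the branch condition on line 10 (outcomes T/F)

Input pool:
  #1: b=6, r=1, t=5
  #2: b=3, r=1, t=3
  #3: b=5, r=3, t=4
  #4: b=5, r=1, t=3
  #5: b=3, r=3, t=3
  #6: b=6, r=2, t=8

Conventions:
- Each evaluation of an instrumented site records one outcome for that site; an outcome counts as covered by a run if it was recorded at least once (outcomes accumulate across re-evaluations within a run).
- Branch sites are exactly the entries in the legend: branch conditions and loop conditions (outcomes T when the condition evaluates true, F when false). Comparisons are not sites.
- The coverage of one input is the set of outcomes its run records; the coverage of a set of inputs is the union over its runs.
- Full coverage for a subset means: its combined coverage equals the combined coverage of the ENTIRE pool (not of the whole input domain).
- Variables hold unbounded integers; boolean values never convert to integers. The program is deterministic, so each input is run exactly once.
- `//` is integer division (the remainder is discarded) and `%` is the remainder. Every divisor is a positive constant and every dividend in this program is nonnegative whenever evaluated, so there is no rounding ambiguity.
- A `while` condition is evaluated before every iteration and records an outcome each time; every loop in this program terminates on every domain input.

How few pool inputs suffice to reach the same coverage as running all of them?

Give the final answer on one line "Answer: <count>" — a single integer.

input #1 (b=6, r=1, t=5): covers B1=T, B1=F, B2=T, B2=F, B3=T, B3=F, B4=F
input #2 (b=3, r=1, t=3): covers B1=T, B1=F, B2=T, B2=F, B3=T, B3=F, B4=F
input #3 (b=5, r=3, t=4): covers B1=T, B1=F, B2=T, B2=F, B3=F, B4=T
input #4 (b=5, r=1, t=3): covers B1=T, B1=F, B2=T, B2=F, B3=T, B3=F, B4=F
input #5 (b=3, r=3, t=3): covers B1=T, B1=F, B2=T, B2=F, B3=F, B4=T
input #6 (b=6, r=2, t=8): covers B1=T, B1=F, B2=T, B2=F, B3=F, B4=F
pool-wide coverage (8 outcomes): B1=T, B1=F, B2=T, B2=F, B3=T, B3=F, B4=T, B4=F
size 1 is not enough: best union over all size-1 subsets is 7/8
at size 2, {1, 3} reaches all 8 outcomes; every lexicographically earlier size-2 subset fails

Answer: 2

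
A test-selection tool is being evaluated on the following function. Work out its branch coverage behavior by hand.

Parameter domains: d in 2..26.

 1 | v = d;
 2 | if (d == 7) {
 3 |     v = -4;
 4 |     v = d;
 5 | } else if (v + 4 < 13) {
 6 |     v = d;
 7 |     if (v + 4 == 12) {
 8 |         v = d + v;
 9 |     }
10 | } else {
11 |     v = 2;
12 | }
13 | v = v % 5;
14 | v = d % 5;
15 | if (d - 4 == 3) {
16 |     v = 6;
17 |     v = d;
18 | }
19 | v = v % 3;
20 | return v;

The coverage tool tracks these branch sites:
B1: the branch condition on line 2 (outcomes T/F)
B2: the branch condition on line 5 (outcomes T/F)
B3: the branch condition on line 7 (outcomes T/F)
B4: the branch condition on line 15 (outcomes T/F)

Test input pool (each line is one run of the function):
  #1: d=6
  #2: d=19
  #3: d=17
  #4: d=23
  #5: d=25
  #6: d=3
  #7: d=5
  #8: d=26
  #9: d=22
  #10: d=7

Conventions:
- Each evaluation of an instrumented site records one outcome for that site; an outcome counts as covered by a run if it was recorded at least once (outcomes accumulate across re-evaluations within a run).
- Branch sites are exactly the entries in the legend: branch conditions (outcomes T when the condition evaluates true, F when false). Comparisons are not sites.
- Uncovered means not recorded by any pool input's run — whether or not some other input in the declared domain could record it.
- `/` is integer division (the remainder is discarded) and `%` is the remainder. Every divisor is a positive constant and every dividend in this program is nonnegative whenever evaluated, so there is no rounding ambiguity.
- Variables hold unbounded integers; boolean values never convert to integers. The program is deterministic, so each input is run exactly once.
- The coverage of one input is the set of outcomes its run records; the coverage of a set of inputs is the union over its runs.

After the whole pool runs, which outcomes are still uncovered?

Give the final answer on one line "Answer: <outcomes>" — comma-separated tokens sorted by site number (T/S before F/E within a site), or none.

test 1 (d=6) fires B1->F, B2->T, B3->F, B4->F; hits B1=F, B2=T, B3=F, B4=F
test 2 (d=19) fires B1->F, B2->F, B4->F; hits B1=F, B2=F, B4=F
test 3 (d=17) fires B1->F, B2->F, B4->F; hits B1=F, B2=F, B4=F
test 4 (d=23) fires B1->F, B2->F, B4->F; hits B1=F, B2=F, B4=F
test 5 (d=25) fires B1->F, B2->F, B4->F; hits B1=F, B2=F, B4=F
test 6 (d=3) fires B1->F, B2->T, B3->F, B4->F; hits B1=F, B2=T, B3=F, B4=F
test 7 (d=5) fires B1->F, B2->T, B3->F, B4->F; hits B1=F, B2=T, B3=F, B4=F
test 8 (d=26) fires B1->F, B2->F, B4->F; hits B1=F, B2=F, B4=F
test 9 (d=22) fires B1->F, B2->F, B4->F; hits B1=F, B2=F, B4=F
test 10 (d=7) fires B1->T, B4->T; hits B1=T, B4=T
union over the pool: B1=T, B1=F, B2=T, B2=F, B3=F, B4=T, B4=F
uncovered (1 of 8): B3=T

Answer: B3=T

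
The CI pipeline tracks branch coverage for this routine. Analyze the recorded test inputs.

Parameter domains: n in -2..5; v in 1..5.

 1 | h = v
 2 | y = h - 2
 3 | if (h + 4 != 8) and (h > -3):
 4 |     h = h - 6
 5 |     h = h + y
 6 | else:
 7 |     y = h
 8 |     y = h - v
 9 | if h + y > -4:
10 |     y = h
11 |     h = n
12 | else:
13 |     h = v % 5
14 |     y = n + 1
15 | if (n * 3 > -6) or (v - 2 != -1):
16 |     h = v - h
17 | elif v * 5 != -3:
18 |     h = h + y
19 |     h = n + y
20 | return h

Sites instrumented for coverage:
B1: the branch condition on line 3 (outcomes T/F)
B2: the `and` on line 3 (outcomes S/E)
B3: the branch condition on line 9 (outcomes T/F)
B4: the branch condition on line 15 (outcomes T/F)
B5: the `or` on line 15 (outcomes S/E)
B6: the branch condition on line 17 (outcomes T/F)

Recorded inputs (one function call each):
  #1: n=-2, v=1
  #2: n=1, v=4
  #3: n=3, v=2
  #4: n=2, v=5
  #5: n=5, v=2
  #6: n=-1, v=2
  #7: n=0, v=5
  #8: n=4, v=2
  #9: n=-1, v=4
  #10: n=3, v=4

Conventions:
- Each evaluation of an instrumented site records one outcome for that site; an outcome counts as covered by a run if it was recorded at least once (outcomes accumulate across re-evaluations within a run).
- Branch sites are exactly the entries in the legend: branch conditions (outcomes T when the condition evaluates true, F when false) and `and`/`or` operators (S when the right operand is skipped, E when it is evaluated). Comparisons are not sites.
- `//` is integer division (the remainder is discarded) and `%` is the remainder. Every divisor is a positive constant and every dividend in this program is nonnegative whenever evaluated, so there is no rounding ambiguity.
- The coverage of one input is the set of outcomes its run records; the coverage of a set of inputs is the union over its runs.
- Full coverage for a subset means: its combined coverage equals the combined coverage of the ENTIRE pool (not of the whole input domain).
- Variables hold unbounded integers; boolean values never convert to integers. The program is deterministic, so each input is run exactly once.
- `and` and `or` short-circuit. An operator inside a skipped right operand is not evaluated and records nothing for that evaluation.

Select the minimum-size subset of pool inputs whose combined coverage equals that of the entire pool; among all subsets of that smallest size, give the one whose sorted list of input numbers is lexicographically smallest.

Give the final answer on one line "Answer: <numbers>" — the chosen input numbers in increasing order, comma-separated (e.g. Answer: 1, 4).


run #1 (n=-2, v=1) runs B2->E, B1->T, B3->F, B5->E, B4->F, B6->T; records B1=T, B2=E, B3=F, B4=F, B5=E, B6=T
run #2 (n=1, v=4) runs B2->S, B1->F, B3->T, B5->S, B4->T; records B1=F, B2=S, B3=T, B4=T, B5=S
run #3 (n=3, v=2) runs B2->E, B1->T, B3->F, B5->S, B4->T; records B1=T, B2=E, B3=F, B4=T, B5=S
run #4 (n=2, v=5) runs B2->E, B1->T, B3->T, B5->S, B4->T; records B1=T, B2=E, B3=T, B4=T, B5=S
run #5 (n=5, v=2) runs B2->E, B1->T, B3->F, B5->S, B4->T; records B1=T, B2=E, B3=F, B4=T, B5=S
run #6 (n=-1, v=2) runs B2->E, B1->T, B3->F, B5->S, B4->T; records B1=T, B2=E, B3=F, B4=T, B5=S
run #7 (n=0, v=5) runs B2->E, B1->T, B3->T, B5->S, B4->T; records B1=T, B2=E, B3=T, B4=T, B5=S
run #8 (n=4, v=2) runs B2->E, B1->T, B3->F, B5->S, B4->T; records B1=T, B2=E, B3=F, B4=T, B5=S
run #9 (n=-1, v=4) runs B2->S, B1->F, B3->T, B5->S, B4->T; records B1=F, B2=S, B3=T, B4=T, B5=S
run #10 (n=3, v=4) runs B2->S, B1->F, B3->T, B5->S, B4->T; records B1=F, B2=S, B3=T, B4=T, B5=S
pool-wide coverage (11 outcomes): B1=T, B1=F, B2=S, B2=E, B3=T, B3=F, B4=T, B4=F, B5=S, B5=E, B6=T
every size-1 subset falls short of the 11 outcomes (best: 6/11)
size 2: inputs {1, 2} cover all 11 outcomes, and no lexicographically smaller subset of this size does
Answer: 1, 2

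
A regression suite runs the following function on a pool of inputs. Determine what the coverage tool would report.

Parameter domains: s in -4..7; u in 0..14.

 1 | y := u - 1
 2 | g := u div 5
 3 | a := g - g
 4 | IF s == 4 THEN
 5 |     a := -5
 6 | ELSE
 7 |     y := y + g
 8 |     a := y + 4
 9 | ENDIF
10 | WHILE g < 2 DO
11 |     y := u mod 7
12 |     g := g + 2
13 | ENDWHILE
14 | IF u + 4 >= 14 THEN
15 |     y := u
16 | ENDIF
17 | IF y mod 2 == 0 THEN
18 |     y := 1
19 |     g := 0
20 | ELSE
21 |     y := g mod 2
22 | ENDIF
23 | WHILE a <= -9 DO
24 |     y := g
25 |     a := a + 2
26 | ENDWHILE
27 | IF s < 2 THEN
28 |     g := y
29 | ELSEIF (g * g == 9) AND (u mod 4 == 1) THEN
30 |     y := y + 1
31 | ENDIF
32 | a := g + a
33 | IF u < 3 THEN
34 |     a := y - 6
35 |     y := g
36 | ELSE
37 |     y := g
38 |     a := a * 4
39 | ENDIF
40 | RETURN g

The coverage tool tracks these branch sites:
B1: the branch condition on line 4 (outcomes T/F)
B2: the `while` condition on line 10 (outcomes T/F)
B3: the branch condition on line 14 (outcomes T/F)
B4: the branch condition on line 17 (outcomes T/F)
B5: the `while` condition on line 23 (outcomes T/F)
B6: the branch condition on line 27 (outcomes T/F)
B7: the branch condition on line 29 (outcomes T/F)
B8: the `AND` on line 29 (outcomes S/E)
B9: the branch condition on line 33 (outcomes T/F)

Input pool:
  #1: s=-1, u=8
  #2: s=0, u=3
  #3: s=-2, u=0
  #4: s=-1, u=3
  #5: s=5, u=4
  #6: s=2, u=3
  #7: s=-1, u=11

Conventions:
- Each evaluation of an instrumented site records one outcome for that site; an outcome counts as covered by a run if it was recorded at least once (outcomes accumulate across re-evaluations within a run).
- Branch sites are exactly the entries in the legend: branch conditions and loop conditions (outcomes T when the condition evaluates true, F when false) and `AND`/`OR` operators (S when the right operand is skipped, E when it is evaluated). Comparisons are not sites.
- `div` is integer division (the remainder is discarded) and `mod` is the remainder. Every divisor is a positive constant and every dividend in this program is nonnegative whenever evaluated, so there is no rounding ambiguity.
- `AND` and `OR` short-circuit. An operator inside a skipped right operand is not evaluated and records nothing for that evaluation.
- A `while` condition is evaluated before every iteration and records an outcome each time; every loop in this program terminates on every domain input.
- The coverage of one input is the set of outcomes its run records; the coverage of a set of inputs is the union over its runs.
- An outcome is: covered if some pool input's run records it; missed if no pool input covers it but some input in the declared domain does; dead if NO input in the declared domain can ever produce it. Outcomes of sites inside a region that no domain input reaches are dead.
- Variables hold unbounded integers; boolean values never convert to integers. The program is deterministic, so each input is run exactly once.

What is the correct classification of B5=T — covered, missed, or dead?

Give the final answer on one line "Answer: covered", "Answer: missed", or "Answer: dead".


no pool input records B5=T
checking all 180 inputs in the declared domain: B5=T is never recorded -> dead
Answer: dead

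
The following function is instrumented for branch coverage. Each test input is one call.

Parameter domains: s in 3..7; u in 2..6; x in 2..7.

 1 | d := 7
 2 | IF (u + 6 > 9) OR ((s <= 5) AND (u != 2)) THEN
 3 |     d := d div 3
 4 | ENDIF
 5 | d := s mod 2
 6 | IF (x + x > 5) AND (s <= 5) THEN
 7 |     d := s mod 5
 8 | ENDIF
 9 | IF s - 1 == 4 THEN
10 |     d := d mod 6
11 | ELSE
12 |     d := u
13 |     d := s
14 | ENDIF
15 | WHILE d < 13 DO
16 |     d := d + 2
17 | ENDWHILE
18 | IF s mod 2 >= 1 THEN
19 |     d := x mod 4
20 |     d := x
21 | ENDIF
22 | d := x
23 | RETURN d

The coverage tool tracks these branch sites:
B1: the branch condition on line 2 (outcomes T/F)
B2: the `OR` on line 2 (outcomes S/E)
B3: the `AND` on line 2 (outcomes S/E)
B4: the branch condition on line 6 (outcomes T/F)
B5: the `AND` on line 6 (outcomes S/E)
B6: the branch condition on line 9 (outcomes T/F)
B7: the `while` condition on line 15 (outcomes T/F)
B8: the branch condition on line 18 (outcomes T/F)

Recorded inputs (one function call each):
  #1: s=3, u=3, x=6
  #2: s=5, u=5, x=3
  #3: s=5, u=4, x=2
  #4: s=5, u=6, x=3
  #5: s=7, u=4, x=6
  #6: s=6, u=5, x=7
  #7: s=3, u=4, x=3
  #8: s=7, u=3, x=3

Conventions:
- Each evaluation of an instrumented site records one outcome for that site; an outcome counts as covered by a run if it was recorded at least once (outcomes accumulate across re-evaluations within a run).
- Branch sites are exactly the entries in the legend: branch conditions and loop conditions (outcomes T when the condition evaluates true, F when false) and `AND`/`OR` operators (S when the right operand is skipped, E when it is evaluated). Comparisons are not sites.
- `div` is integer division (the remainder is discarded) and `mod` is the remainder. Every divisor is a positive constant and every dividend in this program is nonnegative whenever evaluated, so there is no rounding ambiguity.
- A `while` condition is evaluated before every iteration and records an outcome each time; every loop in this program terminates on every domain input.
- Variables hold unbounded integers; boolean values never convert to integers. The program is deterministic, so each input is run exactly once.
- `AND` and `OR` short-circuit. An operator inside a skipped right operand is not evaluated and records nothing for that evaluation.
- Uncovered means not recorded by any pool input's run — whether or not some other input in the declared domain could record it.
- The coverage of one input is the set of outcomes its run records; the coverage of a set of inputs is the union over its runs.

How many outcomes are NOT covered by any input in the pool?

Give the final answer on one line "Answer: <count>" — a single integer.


test 1 (s=3, u=3, x=6) fires B2->E, B3->E, B1->T, B5->E, B4->T, B6->F, B7->T, B7->T, B7->T, B7->T, B7->T, B7->F, B8->T; hits B1=T, B2=E, B3=E, B4=T, B5=E, B6=F, B7=T, B7=F, B8=T
test 2 (s=5, u=5, x=3) fires B2->S, B1->T, B5->E, B4->T, B6->T, B7->T, B7->T, B7->T, B7->T, B7->T, B7->T, B7->T, B7->F, B8->T; hits B1=T, B2=S, B4=T, B5=E, B6=T, B7=T, B7=F, B8=T
test 3 (s=5, u=4, x=2) fires B2->S, B1->T, B5->S, B4->F, B6->T, B7->T, B7->T, B7->T, B7->T, B7->T, B7->T, B7->F, B8->T; hits B1=T, B2=S, B4=F, B5=S, B6=T, B7=T, B7=F, B8=T
test 4 (s=5, u=6, x=3) fires B2->S, B1->T, B5->E, B4->T, B6->T, B7->T, B7->T, B7->T, B7->T, B7->T, B7->T, B7->T, B7->F, B8->T; hits B1=T, B2=S, B4=T, B5=E, B6=T, B7=T, B7=F, B8=T
test 5 (s=7, u=4, x=6) fires B2->S, B1->T, B5->E, B4->F, B6->F, B7->T, B7->T, B7->T, B7->F, B8->T; hits B1=T, B2=S, B4=F, B5=E, B6=F, B7=T, B7=F, B8=T
test 6 (s=6, u=5, x=7) fires B2->S, B1->T, B5->E, B4->F, B6->F, B7->T, B7->T, B7->T, B7->T, B7->F, B8->F; hits B1=T, B2=S, B4=F, B5=E, B6=F, B7=T, B7=F, B8=F
test 7 (s=3, u=4, x=3) fires B2->S, B1->T, B5->E, B4->T, B6->F, B7->T, B7->T, B7->T, B7->T, B7->T, B7->F, B8->T; hits B1=T, B2=S, B4=T, B5=E, B6=F, B7=T, B7=F, B8=T
test 8 (s=7, u=3, x=3) fires B2->E, B3->S, B1->F, B5->E, B4->F, B6->F, B7->T, B7->T, B7->T, B7->F, B8->T; hits B1=F, B2=E, B3=S, B4=F, B5=E, B6=F, B7=T, B7=F, B8=T
union over the pool: B1=T, B1=F, B2=S, B2=E, B3=S, B3=E, B4=T, B4=F, B5=S, B5=E, B6=T, B6=F, B7=T, B7=F, B8=T, B8=F
uncovered (0 of 16): none
Answer: 0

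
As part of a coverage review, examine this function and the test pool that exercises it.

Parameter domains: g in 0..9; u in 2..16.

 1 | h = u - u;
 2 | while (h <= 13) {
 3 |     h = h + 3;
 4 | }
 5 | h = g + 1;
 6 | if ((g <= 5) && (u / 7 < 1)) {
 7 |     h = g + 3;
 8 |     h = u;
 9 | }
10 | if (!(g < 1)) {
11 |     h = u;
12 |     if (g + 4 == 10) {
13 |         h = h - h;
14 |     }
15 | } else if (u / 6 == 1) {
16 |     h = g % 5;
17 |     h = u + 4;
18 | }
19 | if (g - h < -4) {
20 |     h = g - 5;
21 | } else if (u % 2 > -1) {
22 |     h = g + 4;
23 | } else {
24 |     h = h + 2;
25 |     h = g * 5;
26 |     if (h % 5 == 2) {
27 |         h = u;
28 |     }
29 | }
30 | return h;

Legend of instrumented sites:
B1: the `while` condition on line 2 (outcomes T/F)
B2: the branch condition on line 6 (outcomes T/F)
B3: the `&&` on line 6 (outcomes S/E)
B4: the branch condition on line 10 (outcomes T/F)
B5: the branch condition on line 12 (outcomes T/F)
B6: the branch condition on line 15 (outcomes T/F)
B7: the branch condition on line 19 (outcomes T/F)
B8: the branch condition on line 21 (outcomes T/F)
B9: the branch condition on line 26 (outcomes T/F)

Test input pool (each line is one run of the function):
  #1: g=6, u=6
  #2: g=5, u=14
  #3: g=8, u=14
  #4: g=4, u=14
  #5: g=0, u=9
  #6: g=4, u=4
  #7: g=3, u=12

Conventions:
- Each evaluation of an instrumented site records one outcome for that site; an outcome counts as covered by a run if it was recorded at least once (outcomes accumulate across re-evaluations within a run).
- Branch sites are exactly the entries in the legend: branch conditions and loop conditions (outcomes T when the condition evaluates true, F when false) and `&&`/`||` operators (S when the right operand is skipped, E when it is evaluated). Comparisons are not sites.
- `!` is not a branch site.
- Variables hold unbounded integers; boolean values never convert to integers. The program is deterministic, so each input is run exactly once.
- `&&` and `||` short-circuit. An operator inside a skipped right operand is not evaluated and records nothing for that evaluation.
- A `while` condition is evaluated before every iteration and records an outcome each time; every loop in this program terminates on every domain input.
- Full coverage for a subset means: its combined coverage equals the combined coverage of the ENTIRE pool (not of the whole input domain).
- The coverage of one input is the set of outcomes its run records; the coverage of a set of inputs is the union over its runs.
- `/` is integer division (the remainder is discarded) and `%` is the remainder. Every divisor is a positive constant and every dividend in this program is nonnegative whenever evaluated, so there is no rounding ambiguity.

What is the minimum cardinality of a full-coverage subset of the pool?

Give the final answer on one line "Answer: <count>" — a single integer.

test 1 (g=6, u=6) fires B1->T, B1->T, B1->T, B1->T, B1->T, B1->F, B3->S, B2->F, B4->T, B5->T, B7->F, B8->T; hits B1=T, B1=F, B2=F, B3=S, B4=T, B5=T, B7=F, B8=T
test 2 (g=5, u=14) fires B1->T, B1->T, B1->T, B1->T, B1->T, B1->F, B3->E, B2->F, B4->T, B5->F, B7->T; hits B1=T, B1=F, B2=F, B3=E, B4=T, B5=F, B7=T
test 3 (g=8, u=14) fires B1->T, B1->T, B1->T, B1->T, B1->T, B1->F, B3->S, B2->F, B4->T, B5->F, B7->T; hits B1=T, B1=F, B2=F, B3=S, B4=T, B5=F, B7=T
test 4 (g=4, u=14) fires B1->T, B1->T, B1->T, B1->T, B1->T, B1->F, B3->E, B2->F, B4->T, B5->F, B7->T; hits B1=T, B1=F, B2=F, B3=E, B4=T, B5=F, B7=T
test 5 (g=0, u=9) fires B1->T, B1->T, B1->T, B1->T, B1->T, B1->F, B3->E, B2->F, B4->F, B6->T, B7->T; hits B1=T, B1=F, B2=F, B3=E, B4=F, B6=T, B7=T
test 6 (g=4, u=4) fires B1->T, B1->T, B1->T, B1->T, B1->T, B1->F, B3->E, B2->T, B4->T, B5->F, B7->F, B8->T; hits B1=T, B1=F, B2=T, B3=E, B4=T, B5=F, B7=F, B8=T
test 7 (g=3, u=12) fires B1->T, B1->T, B1->T, B1->T, B1->T, B1->F, B3->E, B2->F, B4->T, B5->F, B7->T; hits B1=T, B1=F, B2=F, B3=E, B4=T, B5=F, B7=T
union over all inputs: B1=T, B1=F, B2=T, B2=F, B3=S, B3=E, B4=T, B4=F, B5=T, B5=F, B6=T, B7=T, B7=F, B8=T (14 outcomes)
checked all size-1 subsets: none covers 14 outcomes (max 8/14)
checked all size-2 subsets: none covers 14 outcomes (max 12/14)
inputs {1, 5, 6} (size 3) cover everything; no size-3 subset with a lexicographically smaller index list covers all 14

Answer: 3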